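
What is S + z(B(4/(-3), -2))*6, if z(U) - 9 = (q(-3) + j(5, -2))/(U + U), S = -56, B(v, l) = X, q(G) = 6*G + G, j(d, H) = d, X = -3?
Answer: 14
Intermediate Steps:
q(G) = 7*G
B(v, l) = -3
z(U) = 9 - 8/U (z(U) = 9 + (7*(-3) + 5)/(U + U) = 9 + (-21 + 5)/((2*U)) = 9 - 8/U)
S + z(B(4/(-3), -2))*6 = -56 + (9 - 8/(-3))*6 = -56 + (9 - 8*(-1/3))*6 = -56 + (9 + 8/3)*6 = -56 + (35/3)*6 = -56 + 70 = 14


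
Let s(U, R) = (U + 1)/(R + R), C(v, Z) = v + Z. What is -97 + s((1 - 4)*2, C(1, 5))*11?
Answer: -1219/12 ≈ -101.58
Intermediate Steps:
C(v, Z) = Z + v
s(U, R) = (1 + U)/(2*R) (s(U, R) = (1 + U)/((2*R)) = (1 + U)*(1/(2*R)) = (1 + U)/(2*R))
-97 + s((1 - 4)*2, C(1, 5))*11 = -97 + ((1 + (1 - 4)*2)/(2*(5 + 1)))*11 = -97 + ((½)*(1 - 3*2)/6)*11 = -97 + ((½)*(⅙)*(1 - 6))*11 = -97 + ((½)*(⅙)*(-5))*11 = -97 - 5/12*11 = -97 - 55/12 = -1219/12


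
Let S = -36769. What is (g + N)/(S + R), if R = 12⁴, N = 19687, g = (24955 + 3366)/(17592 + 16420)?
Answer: -669622565/545314396 ≈ -1.2280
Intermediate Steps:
g = 28321/34012 ≈ 0.83268
R = 20736
(g + N)/(S + R) = (28321/34012 + 19687)/(-36769 + 20736) = (669622565/34012)/(-16033) = (669622565/34012)*(-1/16033) = -669622565/545314396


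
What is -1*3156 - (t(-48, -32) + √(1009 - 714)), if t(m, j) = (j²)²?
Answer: -1051732 - √295 ≈ -1.0518e+6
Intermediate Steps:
t(m, j) = j⁴
-1*3156 - (t(-48, -32) + √(1009 - 714)) = -1*3156 - ((-32)⁴ + √(1009 - 714)) = -3156 - (1048576 + √295) = -3156 + (-1048576 - √295) = -1051732 - √295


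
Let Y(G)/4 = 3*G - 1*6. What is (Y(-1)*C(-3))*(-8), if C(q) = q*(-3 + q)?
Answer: 5184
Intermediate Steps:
Y(G) = -24 + 12*G (Y(G) = 4*(3*G - 1*6) = 4*(3*G - 6) = 4*(-6 + 3*G) = -24 + 12*G)
(Y(-1)*C(-3))*(-8) = ((-24 + 12*(-1))*(-3*(-3 - 3)))*(-8) = ((-24 - 12)*(-3*(-6)))*(-8) = -36*18*(-8) = -648*(-8) = 5184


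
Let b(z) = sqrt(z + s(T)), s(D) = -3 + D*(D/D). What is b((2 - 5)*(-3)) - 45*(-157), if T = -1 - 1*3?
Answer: 7065 + sqrt(2) ≈ 7066.4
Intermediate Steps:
T = -4 (T = -1 - 3 = -4)
s(D) = -3 + D (s(D) = -3 + D*1 = -3 + D)
b(z) = sqrt(-7 + z) (b(z) = sqrt(z + (-3 - 4)) = sqrt(z - 7) = sqrt(-7 + z))
b((2 - 5)*(-3)) - 45*(-157) = sqrt(-7 + (2 - 5)*(-3)) - 45*(-157) = sqrt(-7 - 3*(-3)) + 7065 = sqrt(-7 + 9) + 7065 = sqrt(2) + 7065 = 7065 + sqrt(2)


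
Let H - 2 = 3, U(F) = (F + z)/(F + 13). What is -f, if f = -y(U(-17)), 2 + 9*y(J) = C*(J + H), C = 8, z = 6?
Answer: 20/3 ≈ 6.6667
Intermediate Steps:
U(F) = (6 + F)/(13 + F) (U(F) = (F + 6)/(F + 13) = (6 + F)/(13 + F))
H = 5 (H = 2 + 3 = 5)
y(J) = 38/9 + 8*J/9 (y(J) = -2/9 + (8*(J + 5))/9 = -2/9 + (8*(5 + J))/9 = -2/9 + (40 + 8*J)/9 = -2/9 + (40/9 + 8*J/9) = 38/9 + 8*J/9)
f = -20/3 (f = -(38/9 + 8*((6 - 17)/(13 - 17))/9) = -(38/9 + 8*(-11/(-4))/9) = -(38/9 + 8*(-¼*(-11))/9) = -(38/9 + (8/9)*(11/4)) = -(38/9 + 22/9) = -1*20/3 = -20/3 ≈ -6.6667)
-f = -1*(-20/3) = 20/3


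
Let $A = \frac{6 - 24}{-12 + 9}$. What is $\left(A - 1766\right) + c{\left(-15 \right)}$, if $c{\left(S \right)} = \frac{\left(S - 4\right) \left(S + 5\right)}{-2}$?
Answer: $-1855$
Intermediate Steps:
$c{\left(S \right)} = - \frac{\left(-4 + S\right) \left(5 + S\right)}{2}$ ($c{\left(S \right)} = \left(-4 + S\right) \left(5 + S\right) \left(- \frac{1}{2}\right) = - \frac{\left(-4 + S\right) \left(5 + S\right)}{2}$)
$A = 6$ ($A = - \frac{18}{-3} = \left(-18\right) \left(- \frac{1}{3}\right) = 6$)
$\left(A - 1766\right) + c{\left(-15 \right)} = \left(6 - 1766\right) - \left(- \frac{35}{2} + \frac{225}{2}\right) = -1760 + \left(10 + \frac{15}{2} - \frac{225}{2}\right) = -1760 - 95 = -1855$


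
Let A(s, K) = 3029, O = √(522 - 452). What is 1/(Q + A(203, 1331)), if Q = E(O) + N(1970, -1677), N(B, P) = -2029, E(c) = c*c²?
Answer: 1/657 - 7*√70/65700 ≈ 0.00063065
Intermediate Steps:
O = √70 ≈ 8.3666
E(c) = c³
Q = -2029 + 70*√70 (Q = (√70)³ - 2029 = 70*√70 - 2029 = -2029 + 70*√70 ≈ -1443.3)
1/(Q + A(203, 1331)) = 1/((-2029 + 70*√70) + 3029) = 1/(1000 + 70*√70)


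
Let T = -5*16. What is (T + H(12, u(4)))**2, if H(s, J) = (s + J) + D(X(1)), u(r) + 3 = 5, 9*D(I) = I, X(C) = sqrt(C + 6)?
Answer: (594 - sqrt(7))**2/81 ≈ 4317.3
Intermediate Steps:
X(C) = sqrt(6 + C)
D(I) = I/9
u(r) = 2 (u(r) = -3 + 5 = 2)
T = -80
H(s, J) = J + s + sqrt(7)/9 (H(s, J) = (s + J) + sqrt(6 + 1)/9 = (J + s) + sqrt(7)/9 = J + s + sqrt(7)/9)
(T + H(12, u(4)))**2 = (-80 + (2 + 12 + sqrt(7)/9))**2 = (-80 + (14 + sqrt(7)/9))**2 = (-66 + sqrt(7)/9)**2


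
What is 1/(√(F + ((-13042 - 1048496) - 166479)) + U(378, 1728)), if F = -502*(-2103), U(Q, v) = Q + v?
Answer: 702/1535849 - I*√172311/4607547 ≈ 0.00045708 - 9.0092e-5*I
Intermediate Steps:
F = 1055706
1/(√(F + ((-13042 - 1048496) - 166479)) + U(378, 1728)) = 1/(√(1055706 + ((-13042 - 1048496) - 166479)) + (378 + 1728)) = 1/(√(1055706 + (-1061538 - 166479)) + 2106) = 1/(√(1055706 - 1228017) + 2106) = 1/(√(-172311) + 2106) = 1/(I*√172311 + 2106) = 1/(2106 + I*√172311)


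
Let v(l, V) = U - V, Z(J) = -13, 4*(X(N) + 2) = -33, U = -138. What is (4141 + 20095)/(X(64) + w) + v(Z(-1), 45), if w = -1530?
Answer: -1224407/6161 ≈ -198.74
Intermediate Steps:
X(N) = -41/4 (X(N) = -2 + (1/4)*(-33) = -2 - 33/4 = -41/4)
v(l, V) = -138 - V
(4141 + 20095)/(X(64) + w) + v(Z(-1), 45) = (4141 + 20095)/(-41/4 - 1530) + (-138 - 1*45) = 24236/(-6161/4) + (-138 - 45) = 24236*(-4/6161) - 183 = -96944/6161 - 183 = -1224407/6161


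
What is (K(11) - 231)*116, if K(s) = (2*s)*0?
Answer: -26796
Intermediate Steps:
K(s) = 0
(K(11) - 231)*116 = (0 - 231)*116 = -231*116 = -26796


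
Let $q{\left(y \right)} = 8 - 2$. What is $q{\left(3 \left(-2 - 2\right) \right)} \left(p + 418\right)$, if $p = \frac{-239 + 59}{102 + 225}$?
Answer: $\frac{273012}{109} \approx 2504.7$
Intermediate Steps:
$q{\left(y \right)} = 6$
$p = - \frac{60}{109}$ ($p = - \frac{180}{327} = \left(-180\right) \frac{1}{327} = - \frac{60}{109} \approx -0.55046$)
$q{\left(3 \left(-2 - 2\right) \right)} \left(p + 418\right) = 6 \left(- \frac{60}{109} + 418\right) = 6 \cdot \frac{45502}{109} = \frac{273012}{109}$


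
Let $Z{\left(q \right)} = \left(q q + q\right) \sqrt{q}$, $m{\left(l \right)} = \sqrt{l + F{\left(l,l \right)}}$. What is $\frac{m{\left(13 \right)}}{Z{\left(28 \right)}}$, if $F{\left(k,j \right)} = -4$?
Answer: $\frac{3 \sqrt{7}}{11368} \approx 0.00069821$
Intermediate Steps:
$m{\left(l \right)} = \sqrt{-4 + l}$ ($m{\left(l \right)} = \sqrt{l - 4} = \sqrt{-4 + l}$)
$Z{\left(q \right)} = \sqrt{q} \left(q + q^{2}\right)$ ($Z{\left(q \right)} = \left(q^{2} + q\right) \sqrt{q} = \left(q + q^{2}\right) \sqrt{q} = \sqrt{q} \left(q + q^{2}\right)$)
$\frac{m{\left(13 \right)}}{Z{\left(28 \right)}} = \frac{\sqrt{-4 + 13}}{28^{\frac{3}{2}} \left(1 + 28\right)} = \frac{\sqrt{9}}{56 \sqrt{7} \cdot 29} = \frac{3}{1624 \sqrt{7}} = 3 \frac{\sqrt{7}}{11368} = \frac{3 \sqrt{7}}{11368}$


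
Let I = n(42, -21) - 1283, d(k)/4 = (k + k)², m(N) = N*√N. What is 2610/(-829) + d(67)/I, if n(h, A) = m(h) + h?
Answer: -77717982866/1215308197 - 3016608*√42/1465993 ≈ -77.285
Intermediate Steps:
m(N) = N^(3/2)
d(k) = 16*k² (d(k) = 4*(k + k)² = 4*(2*k)² = 4*(4*k²) = 16*k²)
n(h, A) = h + h^(3/2) (n(h, A) = h^(3/2) + h = h + h^(3/2))
I = -1241 + 42*√42 (I = (42 + 42^(3/2)) - 1283 = (42 + 42*√42) - 1283 = -1241 + 42*√42 ≈ -968.81)
2610/(-829) + d(67)/I = 2610/(-829) + (16*67²)/(-1241 + 42*√42) = 2610*(-1/829) + (16*4489)/(-1241 + 42*√42) = -2610/829 + 71824/(-1241 + 42*√42)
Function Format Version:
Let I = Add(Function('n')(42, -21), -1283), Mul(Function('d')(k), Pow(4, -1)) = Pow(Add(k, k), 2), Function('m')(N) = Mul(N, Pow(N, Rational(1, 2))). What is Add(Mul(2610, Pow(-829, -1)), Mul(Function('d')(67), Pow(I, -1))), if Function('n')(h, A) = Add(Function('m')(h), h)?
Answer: Add(Rational(-77717982866, 1215308197), Mul(Rational(-3016608, 1465993), Pow(42, Rational(1, 2)))) ≈ -77.285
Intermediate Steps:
Function('m')(N) = Pow(N, Rational(3, 2))
Function('d')(k) = Mul(16, Pow(k, 2)) (Function('d')(k) = Mul(4, Pow(Add(k, k), 2)) = Mul(4, Pow(Mul(2, k), 2)) = Mul(4, Mul(4, Pow(k, 2))) = Mul(16, Pow(k, 2)))
Function('n')(h, A) = Add(h, Pow(h, Rational(3, 2))) (Function('n')(h, A) = Add(Pow(h, Rational(3, 2)), h) = Add(h, Pow(h, Rational(3, 2))))
I = Add(-1241, Mul(42, Pow(42, Rational(1, 2)))) (I = Add(Add(42, Pow(42, Rational(3, 2))), -1283) = Add(Add(42, Mul(42, Pow(42, Rational(1, 2)))), -1283) = Add(-1241, Mul(42, Pow(42, Rational(1, 2)))) ≈ -968.81)
Add(Mul(2610, Pow(-829, -1)), Mul(Function('d')(67), Pow(I, -1))) = Add(Mul(2610, Pow(-829, -1)), Mul(Mul(16, Pow(67, 2)), Pow(Add(-1241, Mul(42, Pow(42, Rational(1, 2)))), -1))) = Add(Mul(2610, Rational(-1, 829)), Mul(Mul(16, 4489), Pow(Add(-1241, Mul(42, Pow(42, Rational(1, 2)))), -1))) = Add(Rational(-2610, 829), Mul(71824, Pow(Add(-1241, Mul(42, Pow(42, Rational(1, 2)))), -1)))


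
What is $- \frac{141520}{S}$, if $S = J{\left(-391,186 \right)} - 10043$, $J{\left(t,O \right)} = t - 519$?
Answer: $\frac{141520}{10953} \approx 12.921$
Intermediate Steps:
$J{\left(t,O \right)} = -519 + t$
$S = -10953$ ($S = \left(-519 - 391\right) - 10043 = -910 - 10043 = -10953$)
$- \frac{141520}{S} = - \frac{141520}{-10953} = \left(-141520\right) \left(- \frac{1}{10953}\right) = \frac{141520}{10953}$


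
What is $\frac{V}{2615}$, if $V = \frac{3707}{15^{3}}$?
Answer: $\frac{3707}{8825625} \approx 0.00042003$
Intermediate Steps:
$V = \frac{3707}{3375} \approx 1.0984$
$\frac{V}{2615} = \frac{3707}{3375 \cdot 2615} = \frac{3707}{3375} \cdot \frac{1}{2615} = \frac{3707}{8825625}$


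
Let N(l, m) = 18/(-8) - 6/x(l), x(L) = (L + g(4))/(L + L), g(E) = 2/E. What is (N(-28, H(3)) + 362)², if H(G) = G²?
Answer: 5845672849/48400 ≈ 1.2078e+5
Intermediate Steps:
x(L) = (½ + L)/(2*L) (x(L) = (L + 2/4)/(L + L) = (L + 2*(¼))/((2*L)) = (L + ½)*(1/(2*L)) = (½ + L)*(1/(2*L)) = (½ + L)/(2*L))
N(l, m) = -9/4 - 24*l/(1 + 2*l) (N(l, m) = 18/(-8) - 6*4*l/(1 + 2*l) = 18*(-⅛) - 24*l/(1 + 2*l) = -9/4 - 24*l/(1 + 2*l))
(N(-28, H(3)) + 362)² = (3*(-3 - 38*(-28))/(4*(1 + 2*(-28))) + 362)² = (3*(-3 + 1064)/(4*(1 - 56)) + 362)² = ((¾)*1061/(-55) + 362)² = ((¾)*(-1/55)*1061 + 362)² = (-3183/220 + 362)² = (76457/220)² = 5845672849/48400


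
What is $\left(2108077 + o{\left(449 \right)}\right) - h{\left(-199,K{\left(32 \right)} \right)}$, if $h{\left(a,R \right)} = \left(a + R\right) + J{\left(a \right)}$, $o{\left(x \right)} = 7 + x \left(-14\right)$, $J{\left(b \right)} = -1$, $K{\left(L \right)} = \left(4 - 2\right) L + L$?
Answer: $2101902$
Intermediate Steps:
$K{\left(L \right)} = 3 L$ ($K{\left(L \right)} = 2 L + L = 3 L$)
$o{\left(x \right)} = 7 - 14 x$
$h{\left(a,R \right)} = -1 + R + a$ ($h{\left(a,R \right)} = \left(a + R\right) - 1 = \left(R + a\right) - 1 = -1 + R + a$)
$\left(2108077 + o{\left(449 \right)}\right) - h{\left(-199,K{\left(32 \right)} \right)} = \left(2108077 + \left(7 - 6286\right)\right) - \left(-1 + 3 \cdot 32 - 199\right) = \left(2108077 + \left(7 - 6286\right)\right) - \left(-1 + 96 - 199\right) = \left(2108077 - 6279\right) - -104 = 2101798 + 104 = 2101902$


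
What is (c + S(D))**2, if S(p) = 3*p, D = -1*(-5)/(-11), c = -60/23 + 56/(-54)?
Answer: 1170939961/46662561 ≈ 25.094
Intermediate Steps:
c = -2264/621 (c = -60*1/23 + 56*(-1/54) = -60/23 - 28/27 = -2264/621 ≈ -3.6457)
D = -5/11 (D = 5*(-1/11) = -5/11 ≈ -0.45455)
(c + S(D))**2 = (-2264/621 + 3*(-5/11))**2 = (-2264/621 - 15/11)**2 = (-34219/6831)**2 = 1170939961/46662561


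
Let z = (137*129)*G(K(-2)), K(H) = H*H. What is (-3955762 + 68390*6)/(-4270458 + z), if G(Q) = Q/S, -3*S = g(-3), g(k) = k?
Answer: 1772711/2099883 ≈ 0.84420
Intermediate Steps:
S = 1 (S = -⅓*(-3) = 1)
K(H) = H²
G(Q) = Q (G(Q) = Q/1 = Q*1 = Q)
z = 70692 (z = (137*129)*(-2)² = 17673*4 = 70692)
(-3955762 + 68390*6)/(-4270458 + z) = (-3955762 + 68390*6)/(-4270458 + 70692) = (-3955762 + 410340)/(-4199766) = -3545422*(-1/4199766) = 1772711/2099883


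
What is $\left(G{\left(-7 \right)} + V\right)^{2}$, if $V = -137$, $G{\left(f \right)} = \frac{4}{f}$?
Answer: $\frac{927369}{49} \approx 18926.0$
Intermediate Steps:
$\left(G{\left(-7 \right)} + V\right)^{2} = \left(\frac{4}{-7} - 137\right)^{2} = \left(4 \left(- \frac{1}{7}\right) - 137\right)^{2} = \left(- \frac{4}{7} - 137\right)^{2} = \left(- \frac{963}{7}\right)^{2} = \frac{927369}{49}$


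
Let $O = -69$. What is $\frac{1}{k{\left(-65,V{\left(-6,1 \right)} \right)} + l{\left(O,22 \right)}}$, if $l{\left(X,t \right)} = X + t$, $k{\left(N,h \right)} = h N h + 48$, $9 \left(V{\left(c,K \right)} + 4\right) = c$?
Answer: $- \frac{9}{12731} \approx -0.00070694$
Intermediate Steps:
$V{\left(c,K \right)} = -4 + \frac{c}{9}$
$k{\left(N,h \right)} = 48 + N h^{2}$ ($k{\left(N,h \right)} = N h h + 48 = N h^{2} + 48 = 48 + N h^{2}$)
$\frac{1}{k{\left(-65,V{\left(-6,1 \right)} \right)} + l{\left(O,22 \right)}} = \frac{1}{\left(48 - 65 \left(-4 + \frac{1}{9} \left(-6\right)\right)^{2}\right) + \left(-69 + 22\right)} = \frac{1}{\left(48 - 65 \left(-4 - \frac{2}{3}\right)^{2}\right) - 47} = \frac{1}{\left(48 - 65 \left(- \frac{14}{3}\right)^{2}\right) - 47} = \frac{1}{\left(48 - \frac{12740}{9}\right) - 47} = \frac{1}{- \frac{12308}{9} - 47} = \frac{1}{- \frac{12731}{9}} = - \frac{9}{12731}$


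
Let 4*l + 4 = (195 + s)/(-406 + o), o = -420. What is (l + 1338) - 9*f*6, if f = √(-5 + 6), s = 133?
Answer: 529838/413 ≈ 1282.9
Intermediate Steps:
f = 1 (f = √1 = 1)
l = -454/413 (l = -1 + ((195 + 133)/(-406 - 420))/4 = -1 + (328/(-826))/4 = -1 + (328*(-1/826))/4 = -1 + (¼)*(-164/413) = -1 - 41/413 = -454/413 ≈ -1.0993)
(l + 1338) - 9*f*6 = (-454/413 + 1338) - 9*1*6 = 552140/413 - 9*6 = 552140/413 - 54 = 529838/413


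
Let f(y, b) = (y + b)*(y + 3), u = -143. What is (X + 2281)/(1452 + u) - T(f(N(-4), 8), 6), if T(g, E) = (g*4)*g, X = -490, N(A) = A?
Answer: -81985/1309 ≈ -62.632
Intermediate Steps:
f(y, b) = (3 + y)*(b + y) (f(y, b) = (b + y)*(3 + y) = (3 + y)*(b + y))
T(g, E) = 4*g² (T(g, E) = (4*g)*g = 4*g²)
(X + 2281)/(1452 + u) - T(f(N(-4), 8), 6) = (-490 + 2281)/(1452 - 143) - 4*((-4)² + 3*8 + 3*(-4) + 8*(-4))² = 1791/1309 - 4*(16 + 24 - 12 - 32)² = 1791*(1/1309) - 4*(-4)² = 1791/1309 - 4*16 = 1791/1309 - 1*64 = 1791/1309 - 64 = -81985/1309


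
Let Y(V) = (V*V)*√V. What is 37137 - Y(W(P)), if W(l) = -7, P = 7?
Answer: 37137 - 49*I*√7 ≈ 37137.0 - 129.64*I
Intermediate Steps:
Y(V) = V^(5/2) (Y(V) = V²*√V = V^(5/2))
37137 - Y(W(P)) = 37137 - (-7)^(5/2) = 37137 - 49*I*√7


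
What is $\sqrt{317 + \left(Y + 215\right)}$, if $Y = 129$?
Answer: $\sqrt{661} \approx 25.71$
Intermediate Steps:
$\sqrt{317 + \left(Y + 215\right)} = \sqrt{317 + \left(129 + 215\right)} = \sqrt{317 + 344} = \sqrt{661}$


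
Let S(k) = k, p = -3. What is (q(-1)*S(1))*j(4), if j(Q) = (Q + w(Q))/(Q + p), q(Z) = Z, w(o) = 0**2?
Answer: -4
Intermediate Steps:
w(o) = 0
j(Q) = Q/(-3 + Q) (j(Q) = (Q + 0)/(Q - 3) = Q/(-3 + Q))
(q(-1)*S(1))*j(4) = (-1*1)*(4/(-3 + 4)) = -4/1 = -4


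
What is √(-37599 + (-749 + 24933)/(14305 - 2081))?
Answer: I*√21945231118/764 ≈ 193.9*I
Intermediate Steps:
√(-37599 + (-749 + 24933)/(14305 - 2081)) = √(-37599 + 24184/12224) = √(-37599 + 24184*(1/12224)) = √(-37599 + 3023/1528) = √(-57448249/1528) = I*√21945231118/764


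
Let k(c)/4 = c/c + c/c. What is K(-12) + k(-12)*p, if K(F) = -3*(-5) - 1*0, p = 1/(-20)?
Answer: 73/5 ≈ 14.600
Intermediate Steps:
k(c) = 8 (k(c) = 4*(c/c + c/c) = 4*(1 + 1) = 4*2 = 8)
p = -1/20 ≈ -0.050000
K(F) = 15 (K(F) = 15 + 0 = 15)
K(-12) + k(-12)*p = 15 + 8*(-1/20) = 15 - ⅖ = 73/5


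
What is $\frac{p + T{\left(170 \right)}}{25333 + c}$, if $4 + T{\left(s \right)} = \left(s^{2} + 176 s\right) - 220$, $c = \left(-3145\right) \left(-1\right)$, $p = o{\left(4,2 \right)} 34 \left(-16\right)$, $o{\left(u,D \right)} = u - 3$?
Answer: $\frac{29026}{14239} \approx 2.0385$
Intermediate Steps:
$o{\left(u,D \right)} = -3 + u$ ($o{\left(u,D \right)} = u - 3 = -3 + u$)
$p = -544$ ($p = \left(-3 + 4\right) 34 \left(-16\right) = 1 \cdot 34 \left(-16\right) = 34 \left(-16\right) = -544$)
$c = 3145$
$T{\left(s \right)} = -224 + s^{2} + 176 s$ ($T{\left(s \right)} = -4 - \left(220 - s^{2} - 176 s\right) = -4 + \left(-220 + s^{2} + 176 s\right) = -224 + s^{2} + 176 s$)
$\frac{p + T{\left(170 \right)}}{25333 + c} = \frac{-544 + \left(-224 + 170^{2} + 176 \cdot 170\right)}{25333 + 3145} = \frac{-544 + \left(-224 + 28900 + 29920\right)}{28478} = \left(-544 + 58596\right) \frac{1}{28478} = 58052 \cdot \frac{1}{28478} = \frac{29026}{14239}$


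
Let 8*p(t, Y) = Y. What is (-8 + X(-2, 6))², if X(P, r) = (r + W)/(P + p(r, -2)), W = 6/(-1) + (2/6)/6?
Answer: 422500/6561 ≈ 64.396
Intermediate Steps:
W = -107/18 (W = 6*(-1) + (2*(⅙))*(⅙) = -6 + (⅓)*(⅙) = -6 + 1/18 = -107/18 ≈ -5.9444)
p(t, Y) = Y/8
X(P, r) = (-107/18 + r)/(-¼ + P) (X(P, r) = (r - 107/18)/(P + (⅛)*(-2)) = (-107/18 + r)/(P - ¼) = (-107/18 + r)/(-¼ + P))
(-8 + X(-2, 6))² = (-8 + 2*(-107 + 18*6)/(9*(-1 + 4*(-2))))² = (-8 + 2*(-107 + 108)/(9*(-1 - 8)))² = (-8 + (2/9)*1/(-9))² = (-8 + (2/9)*(-⅑)*1)² = (-8 - 2/81)² = (-650/81)² = 422500/6561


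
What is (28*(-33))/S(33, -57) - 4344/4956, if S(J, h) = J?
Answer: -11926/413 ≈ -28.877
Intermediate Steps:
(28*(-33))/S(33, -57) - 4344/4956 = (28*(-33))/33 - 4344/4956 = -924*1/33 - 4344*1/4956 = -28 - 362/413 = -11926/413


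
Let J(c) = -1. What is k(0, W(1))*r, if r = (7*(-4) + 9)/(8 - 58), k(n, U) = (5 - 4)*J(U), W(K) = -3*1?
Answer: -19/50 ≈ -0.38000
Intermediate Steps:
W(K) = -3
k(n, U) = -1 (k(n, U) = (5 - 4)*(-1) = 1*(-1) = -1)
r = 19/50 (r = (-28 + 9)/(-50) = -19*(-1/50) = 19/50 ≈ 0.38000)
k(0, W(1))*r = -1*19/50 = -19/50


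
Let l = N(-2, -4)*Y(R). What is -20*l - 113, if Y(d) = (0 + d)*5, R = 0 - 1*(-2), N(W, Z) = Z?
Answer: 687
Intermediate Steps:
R = 2 (R = 0 + 2 = 2)
Y(d) = 5*d (Y(d) = d*5 = 5*d)
l = -40 (l = -20*2 = -4*10 = -40)
-20*l - 113 = -20*(-40) - 113 = 800 - 113 = 687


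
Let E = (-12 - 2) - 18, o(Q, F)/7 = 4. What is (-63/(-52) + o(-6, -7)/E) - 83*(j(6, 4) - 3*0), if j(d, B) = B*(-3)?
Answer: 103619/104 ≈ 996.34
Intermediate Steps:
o(Q, F) = 28 (o(Q, F) = 7*4 = 28)
j(d, B) = -3*B
E = -32 (E = -14 - 18 = -32)
(-63/(-52) + o(-6, -7)/E) - 83*(j(6, 4) - 3*0) = (-63/(-52) + 28/(-32)) - 83*(-3*4 - 3*0) = (-63*(-1/52) + 28*(-1/32)) - 83*(-12 + 0) = (63/52 - 7/8) - 83*(-12) = 35/104 + 996 = 103619/104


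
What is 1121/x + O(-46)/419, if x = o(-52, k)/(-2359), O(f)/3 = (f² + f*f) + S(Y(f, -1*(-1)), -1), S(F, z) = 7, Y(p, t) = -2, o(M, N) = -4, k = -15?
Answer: 1108070809/1676 ≈ 6.6114e+5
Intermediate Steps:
O(f) = 21 + 6*f² (O(f) = 3*((f² + f*f) + 7) = 3*((f² + f²) + 7) = 3*(2*f² + 7) = 3*(7 + 2*f²) = 21 + 6*f²)
x = 4/2359 (x = -4/(-2359) = -4*(-1/2359) = 4/2359 ≈ 0.0016956)
1121/x + O(-46)/419 = 1121/(4/2359) + (21 + 6*(-46)²)/419 = 1121*(2359/4) + (21 + 6*2116)*(1/419) = 2644439/4 + (21 + 12696)*(1/419) = 2644439/4 + 12717*(1/419) = 2644439/4 + 12717/419 = 1108070809/1676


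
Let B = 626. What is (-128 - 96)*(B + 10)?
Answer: -142464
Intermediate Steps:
(-128 - 96)*(B + 10) = (-128 - 96)*(626 + 10) = -224*636 = -142464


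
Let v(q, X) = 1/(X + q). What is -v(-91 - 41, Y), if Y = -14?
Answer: 1/146 ≈ 0.0068493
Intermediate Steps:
-v(-91 - 41, Y) = -1/(-14 + (-91 - 41)) = -1/(-14 - 132) = -1/(-146) = -1*(-1/146) = 1/146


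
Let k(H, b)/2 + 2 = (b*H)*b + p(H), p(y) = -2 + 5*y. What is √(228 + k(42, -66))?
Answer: 4*√22909 ≈ 605.43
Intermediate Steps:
k(H, b) = -8 + 10*H + 2*H*b² (k(H, b) = -4 + 2*((b*H)*b + (-2 + 5*H)) = -4 + 2*((H*b)*b + (-2 + 5*H)) = -4 + 2*(H*b² + (-2 + 5*H)) = -4 + 2*(-2 + 5*H + H*b²) = -4 + (-4 + 10*H + 2*H*b²) = -8 + 10*H + 2*H*b²)
√(228 + k(42, -66)) = √(228 + (-8 + 10*42 + 2*42*(-66)²)) = √(228 + (-8 + 420 + 2*42*4356)) = √(228 + (-8 + 420 + 365904)) = √(228 + 366316) = √366544 = 4*√22909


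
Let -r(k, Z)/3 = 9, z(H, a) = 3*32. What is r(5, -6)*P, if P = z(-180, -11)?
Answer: -2592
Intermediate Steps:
z(H, a) = 96
r(k, Z) = -27 (r(k, Z) = -3*9 = -27)
P = 96
r(5, -6)*P = -27*96 = -2592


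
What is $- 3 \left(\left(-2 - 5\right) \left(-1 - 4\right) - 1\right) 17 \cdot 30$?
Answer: $-52020$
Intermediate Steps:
$- 3 \left(\left(-2 - 5\right) \left(-1 - 4\right) - 1\right) 17 \cdot 30 = - 3 \left(\left(-7\right) \left(-5\right) - 1\right) 17 \cdot 30 = - 3 \left(35 - 1\right) 17 \cdot 30 = \left(-3\right) 34 \cdot 17 \cdot 30 = \left(-102\right) 17 \cdot 30 = \left(-1734\right) 30 = -52020$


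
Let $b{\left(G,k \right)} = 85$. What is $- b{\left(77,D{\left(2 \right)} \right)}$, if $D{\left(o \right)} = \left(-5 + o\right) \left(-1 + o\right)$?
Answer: $-85$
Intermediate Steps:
$D{\left(o \right)} = \left(-1 + o\right) \left(-5 + o\right)$
$- b{\left(77,D{\left(2 \right)} \right)} = \left(-1\right) 85 = -85$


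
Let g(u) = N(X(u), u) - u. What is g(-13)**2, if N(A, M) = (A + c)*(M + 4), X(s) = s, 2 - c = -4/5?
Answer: 274576/25 ≈ 10983.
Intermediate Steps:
c = 14/5 (c = 2 - (-4)/5 = 2 - 1*(-4/5) = 2 + 4/5 = 14/5 ≈ 2.8000)
N(A, M) = (4 + M)*(14/5 + A) (N(A, M) = (A + 14/5)*(M + 4) = (14/5 + A)*(4 + M) = (4 + M)*(14/5 + A))
g(u) = 56/5 + u**2 + 29*u/5 (g(u) = (56/5 + 4*u + 14*u/5 + u*u) - u = (56/5 + 4*u + 14*u/5 + u**2) - u = (56/5 + u**2 + 34*u/5) - u = 56/5 + u**2 + 29*u/5)
g(-13)**2 = (56/5 + (-13)**2 + (29/5)*(-13))**2 = (56/5 + 169 - 377/5)**2 = (524/5)**2 = 274576/25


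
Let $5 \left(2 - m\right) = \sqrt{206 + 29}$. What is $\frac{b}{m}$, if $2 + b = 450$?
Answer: $- \frac{4480}{27} - \frac{448 \sqrt{235}}{27} \approx -420.29$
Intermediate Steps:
$m = 2 - \frac{\sqrt{235}}{5}$ ($m = 2 - \frac{\sqrt{206 + 29}}{5} = 2 - \frac{\sqrt{235}}{5} \approx -1.0659$)
$b = 448$ ($b = -2 + 450 = 448$)
$\frac{b}{m} = \frac{448}{2 - \frac{\sqrt{235}}{5}}$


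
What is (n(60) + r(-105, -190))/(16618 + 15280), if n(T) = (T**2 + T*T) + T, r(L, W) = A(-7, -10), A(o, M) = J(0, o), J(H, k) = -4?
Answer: 3628/15949 ≈ 0.22748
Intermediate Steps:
A(o, M) = -4
r(L, W) = -4
n(T) = T + 2*T**2 (n(T) = (T**2 + T**2) + T = 2*T**2 + T = T + 2*T**2)
(n(60) + r(-105, -190))/(16618 + 15280) = (60*(1 + 2*60) - 4)/(16618 + 15280) = (60*(1 + 120) - 4)/31898 = (60*121 - 4)*(1/31898) = (7260 - 4)*(1/31898) = 7256*(1/31898) = 3628/15949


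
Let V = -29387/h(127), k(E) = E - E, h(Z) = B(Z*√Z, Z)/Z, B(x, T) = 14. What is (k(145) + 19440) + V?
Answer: -3459989/14 ≈ -2.4714e+5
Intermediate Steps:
h(Z) = 14/Z
k(E) = 0
V = -3732149/14 (V = -29387/(14/127) = -29387/(14*(1/127)) = -29387/14/127 = -29387*127/14 = -3732149/14 ≈ -2.6658e+5)
(k(145) + 19440) + V = (0 + 19440) - 3732149/14 = 19440 - 3732149/14 = -3459989/14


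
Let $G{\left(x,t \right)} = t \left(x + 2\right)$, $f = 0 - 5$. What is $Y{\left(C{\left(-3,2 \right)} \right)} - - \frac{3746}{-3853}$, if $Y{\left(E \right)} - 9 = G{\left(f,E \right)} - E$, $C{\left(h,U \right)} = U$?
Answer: $\frac{107}{3853} \approx 0.027771$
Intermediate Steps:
$f = -5$ ($f = 0 - 5 = -5$)
$G{\left(x,t \right)} = t \left(2 + x\right)$
$Y{\left(E \right)} = 9 - 4 E$ ($Y{\left(E \right)} = 9 + \left(E \left(2 - 5\right) - E\right) = 9 + \left(E \left(-3\right) - E\right) = 9 - 4 E$)
$Y{\left(C{\left(-3,2 \right)} \right)} - - \frac{3746}{-3853} = \left(9 - 8\right) - - \frac{3746}{-3853} = \left(9 - 8\right) - \left(-3746\right) \left(- \frac{1}{3853}\right) = 1 - \frac{3746}{3853} = \frac{107}{3853}$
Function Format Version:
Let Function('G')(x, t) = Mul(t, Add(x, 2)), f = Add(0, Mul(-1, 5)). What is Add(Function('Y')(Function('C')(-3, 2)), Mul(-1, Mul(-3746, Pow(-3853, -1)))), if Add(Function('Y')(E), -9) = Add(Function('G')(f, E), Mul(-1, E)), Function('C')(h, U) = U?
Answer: Rational(107, 3853) ≈ 0.027771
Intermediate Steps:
f = -5 (f = Add(0, -5) = -5)
Function('G')(x, t) = Mul(t, Add(2, x))
Function('Y')(E) = Add(9, Mul(-4, E)) (Function('Y')(E) = Add(9, Add(Mul(E, Add(2, -5)), Mul(-1, E))) = Add(9, Add(Mul(E, -3), Mul(-1, E))) = Add(9, Add(Mul(-3, E), Mul(-1, E))) = Add(9, Mul(-4, E)))
Add(Function('Y')(Function('C')(-3, 2)), Mul(-1, Mul(-3746, Pow(-3853, -1)))) = Add(Add(9, Mul(-4, 2)), Mul(-1, Mul(-3746, Pow(-3853, -1)))) = Add(Add(9, -8), Mul(-1, Mul(-3746, Rational(-1, 3853)))) = Add(1, Mul(-1, Rational(3746, 3853))) = Add(1, Rational(-3746, 3853)) = Rational(107, 3853)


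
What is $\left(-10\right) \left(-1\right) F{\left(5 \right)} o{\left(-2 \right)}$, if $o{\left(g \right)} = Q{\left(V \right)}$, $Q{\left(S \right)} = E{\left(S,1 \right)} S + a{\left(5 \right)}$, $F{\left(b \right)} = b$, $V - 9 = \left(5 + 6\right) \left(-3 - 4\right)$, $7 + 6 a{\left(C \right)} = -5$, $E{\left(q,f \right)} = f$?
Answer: $-3500$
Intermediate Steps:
$a{\left(C \right)} = -2$ ($a{\left(C \right)} = - \frac{7}{6} + \frac{1}{6} \left(-5\right) = - \frac{7}{6} - \frac{5}{6} = -2$)
$V = -68$ ($V = 9 + \left(5 + 6\right) \left(-3 - 4\right) = 9 + 11 \left(-7\right) = 9 - 77 = -68$)
$Q{\left(S \right)} = -2 + S$ ($Q{\left(S \right)} = 1 S - 2 = S - 2 = -2 + S$)
$o{\left(g \right)} = -70$ ($o{\left(g \right)} = -2 - 68 = -70$)
$\left(-10\right) \left(-1\right) F{\left(5 \right)} o{\left(-2 \right)} = \left(-10\right) \left(-1\right) 5 \left(-70\right) = 10 \left(-350\right) = -3500$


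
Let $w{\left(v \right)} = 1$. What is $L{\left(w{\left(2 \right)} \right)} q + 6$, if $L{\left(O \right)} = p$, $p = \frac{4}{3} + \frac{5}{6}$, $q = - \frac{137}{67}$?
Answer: $\frac{631}{402} \approx 1.5697$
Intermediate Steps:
$q = - \frac{137}{67}$ ($q = \left(-137\right) \frac{1}{67} = - \frac{137}{67} \approx -2.0448$)
$p = \frac{13}{6}$ ($p = 4 \cdot \frac{1}{3} + 5 \cdot \frac{1}{6} = \frac{4}{3} + \frac{5}{6} = \frac{13}{6} \approx 2.1667$)
$L{\left(O \right)} = \frac{13}{6}$
$L{\left(w{\left(2 \right)} \right)} q + 6 = \frac{13}{6} \left(- \frac{137}{67}\right) + 6 = - \frac{1781}{402} + 6 = \frac{631}{402}$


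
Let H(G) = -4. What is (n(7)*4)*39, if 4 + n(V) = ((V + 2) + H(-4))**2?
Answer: 3276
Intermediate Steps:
n(V) = -4 + (-2 + V)**2 (n(V) = -4 + ((V + 2) - 4)**2 = -4 + ((2 + V) - 4)**2 = -4 + (-2 + V)**2)
(n(7)*4)*39 = ((7*(-4 + 7))*4)*39 = ((7*3)*4)*39 = (21*4)*39 = 84*39 = 3276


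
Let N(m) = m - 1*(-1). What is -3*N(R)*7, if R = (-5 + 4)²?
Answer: -42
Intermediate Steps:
R = 1 (R = (-1)² = 1)
N(m) = 1 + m (N(m) = m + 1 = 1 + m)
-3*N(R)*7 = -3*(1 + 1)*7 = -3*2*7 = -6*7 = -42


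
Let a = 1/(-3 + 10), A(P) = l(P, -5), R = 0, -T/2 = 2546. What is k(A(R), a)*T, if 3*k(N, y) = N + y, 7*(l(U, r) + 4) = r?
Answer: 162944/21 ≈ 7759.2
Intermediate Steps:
T = -5092 (T = -2*2546 = -5092)
l(U, r) = -4 + r/7
A(P) = -33/7 (A(P) = -4 + (⅐)*(-5) = -4 - 5/7 = -33/7)
a = ⅐ (a = 1/7 = ⅐ ≈ 0.14286)
k(N, y) = N/3 + y/3 (k(N, y) = (N + y)/3 = N/3 + y/3)
k(A(R), a)*T = ((⅓)*(-33/7) + (⅓)*(⅐))*(-5092) = (-11/7 + 1/21)*(-5092) = -32/21*(-5092) = 162944/21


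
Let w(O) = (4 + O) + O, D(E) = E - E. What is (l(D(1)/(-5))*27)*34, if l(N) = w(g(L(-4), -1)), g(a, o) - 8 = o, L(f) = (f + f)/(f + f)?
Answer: 16524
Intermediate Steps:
D(E) = 0
L(f) = 1 (L(f) = (2*f)/((2*f)) = (2*f)*(1/(2*f)) = 1)
g(a, o) = 8 + o
w(O) = 4 + 2*O
l(N) = 18 (l(N) = 4 + 2*(8 - 1) = 4 + 2*7 = 4 + 14 = 18)
(l(D(1)/(-5))*27)*34 = (18*27)*34 = 486*34 = 16524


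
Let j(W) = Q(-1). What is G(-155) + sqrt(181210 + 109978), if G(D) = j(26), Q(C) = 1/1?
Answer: 1 + 2*sqrt(72797) ≈ 540.62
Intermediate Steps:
Q(C) = 1
j(W) = 1
G(D) = 1
G(-155) + sqrt(181210 + 109978) = 1 + sqrt(181210 + 109978) = 1 + sqrt(291188) = 1 + 2*sqrt(72797)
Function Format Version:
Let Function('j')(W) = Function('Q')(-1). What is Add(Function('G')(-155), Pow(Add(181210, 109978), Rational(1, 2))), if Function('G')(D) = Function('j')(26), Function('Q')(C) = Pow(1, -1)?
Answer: Add(1, Mul(2, Pow(72797, Rational(1, 2)))) ≈ 540.62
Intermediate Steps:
Function('Q')(C) = 1
Function('j')(W) = 1
Function('G')(D) = 1
Add(Function('G')(-155), Pow(Add(181210, 109978), Rational(1, 2))) = Add(1, Pow(Add(181210, 109978), Rational(1, 2))) = Add(1, Pow(291188, Rational(1, 2))) = Add(1, Mul(2, Pow(72797, Rational(1, 2))))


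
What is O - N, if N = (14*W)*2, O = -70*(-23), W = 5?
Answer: 1470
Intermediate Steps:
O = 1610
N = 140 (N = (14*5)*2 = 70*2 = 140)
O - N = 1610 - 1*140 = 1610 - 140 = 1470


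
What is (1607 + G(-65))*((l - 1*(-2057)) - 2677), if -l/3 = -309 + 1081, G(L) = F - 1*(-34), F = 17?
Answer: -4867888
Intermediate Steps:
G(L) = 51 (G(L) = 17 - 1*(-34) = 17 + 34 = 51)
l = -2316 (l = -3*(-309 + 1081) = -3*772 = -2316)
(1607 + G(-65))*((l - 1*(-2057)) - 2677) = (1607 + 51)*((-2316 - 1*(-2057)) - 2677) = 1658*((-2316 + 2057) - 2677) = 1658*(-259 - 2677) = 1658*(-2936) = -4867888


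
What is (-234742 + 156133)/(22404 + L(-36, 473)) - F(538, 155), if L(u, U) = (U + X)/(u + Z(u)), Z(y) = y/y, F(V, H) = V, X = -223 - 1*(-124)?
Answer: -424417423/783766 ≈ -541.51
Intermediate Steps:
X = -99 (X = -223 + 124 = -99)
Z(y) = 1
L(u, U) = (-99 + U)/(1 + u) (L(u, U) = (U - 99)/(u + 1) = (-99 + U)/(1 + u))
(-234742 + 156133)/(22404 + L(-36, 473)) - F(538, 155) = (-234742 + 156133)/(22404 + (-99 + 473)/(1 - 36)) - 1*538 = -78609/(22404 + 374/(-35)) - 538 = -78609/(22404 - 1/35*374) - 538 = -78609/(22404 - 374/35) - 538 = -78609/783766/35 - 538 = -78609*35/783766 - 538 = -2751315/783766 - 538 = -424417423/783766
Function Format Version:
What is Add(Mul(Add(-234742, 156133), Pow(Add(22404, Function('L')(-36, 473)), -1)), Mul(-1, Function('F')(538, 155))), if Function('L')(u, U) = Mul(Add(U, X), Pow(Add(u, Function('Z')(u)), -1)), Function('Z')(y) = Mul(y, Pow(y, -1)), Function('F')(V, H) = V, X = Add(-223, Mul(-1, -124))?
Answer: Rational(-424417423, 783766) ≈ -541.51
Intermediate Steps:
X = -99 (X = Add(-223, 124) = -99)
Function('Z')(y) = 1
Function('L')(u, U) = Mul(Pow(Add(1, u), -1), Add(-99, U)) (Function('L')(u, U) = Mul(Add(U, -99), Pow(Add(u, 1), -1)) = Mul(Add(-99, U), Pow(Add(1, u), -1)) = Mul(Pow(Add(1, u), -1), Add(-99, U)))
Add(Mul(Add(-234742, 156133), Pow(Add(22404, Function('L')(-36, 473)), -1)), Mul(-1, Function('F')(538, 155))) = Add(Mul(Add(-234742, 156133), Pow(Add(22404, Mul(Pow(Add(1, -36), -1), Add(-99, 473))), -1)), Mul(-1, 538)) = Add(Mul(-78609, Pow(Add(22404, Mul(Pow(-35, -1), 374)), -1)), -538) = Add(Mul(-78609, Pow(Add(22404, Mul(Rational(-1, 35), 374)), -1)), -538) = Add(Mul(-78609, Pow(Add(22404, Rational(-374, 35)), -1)), -538) = Add(Mul(-78609, Pow(Rational(783766, 35), -1)), -538) = Add(Mul(-78609, Rational(35, 783766)), -538) = Add(Rational(-2751315, 783766), -538) = Rational(-424417423, 783766)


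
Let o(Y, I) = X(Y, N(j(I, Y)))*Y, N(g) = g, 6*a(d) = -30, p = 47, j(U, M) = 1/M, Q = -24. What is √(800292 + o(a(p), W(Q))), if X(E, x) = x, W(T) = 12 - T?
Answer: √800293 ≈ 894.59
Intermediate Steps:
a(d) = -5 (a(d) = (⅙)*(-30) = -5)
o(Y, I) = 1 (o(Y, I) = Y/Y = 1)
√(800292 + o(a(p), W(Q))) = √(800292 + 1) = √800293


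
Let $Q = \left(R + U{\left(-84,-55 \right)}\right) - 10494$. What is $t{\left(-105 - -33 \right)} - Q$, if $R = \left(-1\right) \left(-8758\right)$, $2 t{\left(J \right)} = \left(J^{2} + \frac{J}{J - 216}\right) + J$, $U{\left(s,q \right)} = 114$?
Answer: $\frac{33425}{8} \approx 4178.1$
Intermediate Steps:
$t{\left(J \right)} = \frac{J}{2} + \frac{J^{2}}{2} + \frac{J}{2 \left(-216 + J\right)}$ ($t{\left(J \right)} = \frac{\left(J^{2} + \frac{J}{J - 216}\right) + J}{2} = \frac{\left(J^{2} + \frac{J}{-216 + J}\right) + J}{2} = \frac{J + J^{2} + \frac{J}{-216 + J}}{2} = \frac{J}{2} + \frac{J^{2}}{2} + \frac{J}{2 \left(-216 + J\right)}$)
$R = 8758$
$Q = -1622$ ($Q = \left(8758 + 114\right) - 10494 = 8872 - 10494 = -1622$)
$t{\left(-105 - -33 \right)} - Q = \frac{\left(-105 - -33\right) \left(-215 + \left(-105 - -33\right)^{2} - 215 \left(-105 - -33\right)\right)}{2 \left(-216 - 72\right)} - -1622 = \frac{\left(-105 + 33\right) \left(-215 + \left(-105 + 33\right)^{2} - 215 \left(-105 + 33\right)\right)}{2 \left(-216 + \left(-105 + 33\right)\right)} + 1622 = \frac{1}{2} \left(-72\right) \frac{1}{-216 - 72} \left(-215 + \left(-72\right)^{2} - -15480\right) + 1622 = \frac{1}{2} \left(-72\right) \frac{1}{-288} \left(-215 + 5184 + 15480\right) + 1622 = \frac{1}{2} \left(-72\right) \left(- \frac{1}{288}\right) 20449 + 1622 = \frac{20449}{8} + 1622 = \frac{33425}{8}$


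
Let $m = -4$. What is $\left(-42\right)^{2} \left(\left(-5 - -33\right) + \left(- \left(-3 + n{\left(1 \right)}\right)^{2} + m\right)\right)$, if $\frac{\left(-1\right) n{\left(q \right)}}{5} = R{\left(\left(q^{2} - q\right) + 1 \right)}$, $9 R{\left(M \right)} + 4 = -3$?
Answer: $\frac{368480}{9} \approx 40942.0$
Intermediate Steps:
$R{\left(M \right)} = - \frac{7}{9}$ ($R{\left(M \right)} = - \frac{4}{9} + \frac{1}{9} \left(-3\right) = - \frac{4}{9} - \frac{1}{3} = - \frac{7}{9}$)
$n{\left(q \right)} = \frac{35}{9}$ ($n{\left(q \right)} = \left(-5\right) \left(- \frac{7}{9}\right) = \frac{35}{9}$)
$\left(-42\right)^{2} \left(\left(-5 - -33\right) + \left(- \left(-3 + n{\left(1 \right)}\right)^{2} + m\right)\right) = \left(-42\right)^{2} \left(\left(-5 - -33\right) - \left(4 + \left(-3 + \frac{35}{9}\right)^{2}\right)\right) = 1764 \left(\left(-5 + 33\right) - \frac{388}{81}\right) = 1764 \left(28 - \frac{388}{81}\right) = 1764 \cdot \frac{1880}{81} = \frac{368480}{9}$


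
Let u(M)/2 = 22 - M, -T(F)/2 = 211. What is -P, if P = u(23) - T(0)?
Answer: -420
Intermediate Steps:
T(F) = -422 (T(F) = -2*211 = -422)
u(M) = 44 - 2*M (u(M) = 2*(22 - M) = 44 - 2*M)
P = 420 (P = (44 - 2*23) - 1*(-422) = (44 - 46) + 422 = -2 + 422 = 420)
-P = -1*420 = -420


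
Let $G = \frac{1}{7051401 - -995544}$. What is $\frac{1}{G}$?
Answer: $8046945$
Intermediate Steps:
$G = \frac{1}{8046945}$ ($G = \frac{1}{7051401 + \left(-3024984 + 4020528\right)} = \frac{1}{7051401 + 995544} = \frac{1}{8046945} \approx 1.2427 \cdot 10^{-7}$)
$\frac{1}{G} = \frac{1}{\frac{1}{8046945}} = 8046945$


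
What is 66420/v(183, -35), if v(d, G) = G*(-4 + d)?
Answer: -13284/1253 ≈ -10.602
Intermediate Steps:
66420/v(183, -35) = 66420/((-35*(-4 + 183))) = 66420/((-35*179)) = 66420/(-6265) = 66420*(-1/6265) = -13284/1253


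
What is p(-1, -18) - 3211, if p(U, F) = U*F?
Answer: -3193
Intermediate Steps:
p(U, F) = F*U
p(-1, -18) - 3211 = -18*(-1) - 3211 = 18 - 3211 = -3193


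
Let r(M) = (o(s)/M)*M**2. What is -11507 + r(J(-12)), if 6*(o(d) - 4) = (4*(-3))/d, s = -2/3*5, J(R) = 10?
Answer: -11461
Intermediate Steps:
s = -10/3 (s = -2*1/3*5 = -2/3*5 = -10/3 ≈ -3.3333)
o(d) = 4 - 2/d (o(d) = 4 + ((4*(-3))/d)/6 = 4 + (-12/d)/6 = 4 - 2/d)
r(M) = 23*M/5 (r(M) = ((4 - 2/(-10/3))/M)*M**2 = ((4 - 2*(-3/10))/M)*M**2 = ((4 + 3/5)/M)*M**2 = (23/(5*M))*M**2 = 23*M/5)
-11507 + r(J(-12)) = -11507 + (23/5)*10 = -11507 + 46 = -11461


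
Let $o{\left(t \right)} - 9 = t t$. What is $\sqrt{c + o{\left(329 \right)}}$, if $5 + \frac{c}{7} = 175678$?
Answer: $\sqrt{1337961} \approx 1156.7$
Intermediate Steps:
$o{\left(t \right)} = 9 + t^{2}$ ($o{\left(t \right)} = 9 + t t = 9 + t^{2}$)
$c = 1229711$ ($c = -35 + 7 \cdot 175678 = -35 + 1229746 = 1229711$)
$\sqrt{c + o{\left(329 \right)}} = \sqrt{1229711 + \left(9 + 329^{2}\right)} = \sqrt{1229711 + \left(9 + 108241\right)} = \sqrt{1229711 + 108250} = \sqrt{1337961}$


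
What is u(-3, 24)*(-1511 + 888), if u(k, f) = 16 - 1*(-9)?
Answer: -15575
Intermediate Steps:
u(k, f) = 25 (u(k, f) = 16 + 9 = 25)
u(-3, 24)*(-1511 + 888) = 25*(-1511 + 888) = 25*(-623) = -15575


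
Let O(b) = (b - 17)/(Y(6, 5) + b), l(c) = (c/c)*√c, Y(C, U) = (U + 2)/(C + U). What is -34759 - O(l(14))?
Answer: -8168794/235 + 2134*√14/1645 ≈ -34756.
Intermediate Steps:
Y(C, U) = (2 + U)/(C + U)
l(c) = √c (l(c) = 1*√c = √c)
O(b) = (-17 + b)/(7/11 + b) (O(b) = (b - 17)/((2 + 5)/(6 + 5) + b) = (-17 + b)/(7/11 + b))
-34759 - O(l(14)) = -34759 - 11*(-17 + √14)/(7 + 11*√14)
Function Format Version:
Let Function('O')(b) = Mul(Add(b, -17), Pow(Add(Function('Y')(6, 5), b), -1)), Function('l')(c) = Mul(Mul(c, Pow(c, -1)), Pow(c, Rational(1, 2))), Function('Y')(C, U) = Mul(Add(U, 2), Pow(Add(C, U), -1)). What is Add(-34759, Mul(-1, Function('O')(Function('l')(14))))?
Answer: Add(Rational(-8168794, 235), Mul(Rational(2134, 1645), Pow(14, Rational(1, 2)))) ≈ -34756.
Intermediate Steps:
Function('Y')(C, U) = Mul(Pow(Add(C, U), -1), Add(2, U)) (Function('Y')(C, U) = Mul(Add(2, U), Pow(Add(C, U), -1)) = Mul(Pow(Add(C, U), -1), Add(2, U)))
Function('l')(c) = Pow(c, Rational(1, 2)) (Function('l')(c) = Mul(1, Pow(c, Rational(1, 2))) = Pow(c, Rational(1, 2)))
Function('O')(b) = Mul(Pow(Add(Rational(7, 11), b), -1), Add(-17, b)) (Function('O')(b) = Mul(Add(b, -17), Pow(Add(Mul(Pow(Add(6, 5), -1), Add(2, 5)), b), -1)) = Mul(Add(-17, b), Pow(Add(Mul(Pow(11, -1), 7), b), -1)) = Mul(Add(-17, b), Pow(Add(Mul(Rational(1, 11), 7), b), -1)) = Mul(Add(-17, b), Pow(Add(Rational(7, 11), b), -1)) = Mul(Pow(Add(Rational(7, 11), b), -1), Add(-17, b)))
Add(-34759, Mul(-1, Function('O')(Function('l')(14)))) = Add(-34759, Mul(-1, Mul(11, Pow(Add(7, Mul(11, Pow(14, Rational(1, 2)))), -1), Add(-17, Pow(14, Rational(1, 2)))))) = Add(-34759, Mul(-11, Pow(Add(7, Mul(11, Pow(14, Rational(1, 2)))), -1), Add(-17, Pow(14, Rational(1, 2)))))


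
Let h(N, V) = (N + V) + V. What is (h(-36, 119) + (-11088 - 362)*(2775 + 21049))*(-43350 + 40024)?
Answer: 907281572948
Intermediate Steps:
h(N, V) = N + 2*V
(h(-36, 119) + (-11088 - 362)*(2775 + 21049))*(-43350 + 40024) = ((-36 + 2*119) + (-11088 - 362)*(2775 + 21049))*(-43350 + 40024) = ((-36 + 238) - 11450*23824)*(-3326) = (202 - 272784800)*(-3326) = -272784598*(-3326) = 907281572948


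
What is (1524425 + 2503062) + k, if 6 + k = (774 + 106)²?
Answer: 4801881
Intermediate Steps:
k = 774394 (k = -6 + (774 + 106)² = -6 + 880² = -6 + 774400 = 774394)
(1524425 + 2503062) + k = (1524425 + 2503062) + 774394 = 4027487 + 774394 = 4801881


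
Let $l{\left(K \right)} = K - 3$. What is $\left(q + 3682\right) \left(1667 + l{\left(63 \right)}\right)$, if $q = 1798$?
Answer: $9463960$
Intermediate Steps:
$l{\left(K \right)} = -3 + K$
$\left(q + 3682\right) \left(1667 + l{\left(63 \right)}\right) = \left(1798 + 3682\right) \left(1667 + \left(-3 + 63\right)\right) = 5480 \left(1667 + 60\right) = 5480 \cdot 1727 = 9463960$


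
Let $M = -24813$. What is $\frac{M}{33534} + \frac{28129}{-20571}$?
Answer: $- \frac{17946989}{8516394} \approx -2.1073$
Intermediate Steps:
$\frac{M}{33534} + \frac{28129}{-20571} = - \frac{24813}{33534} + \frac{28129}{-20571} = \left(-24813\right) \frac{1}{33534} + 28129 \left(- \frac{1}{20571}\right) = - \frac{919}{1242} - \frac{28129}{20571} = - \frac{17946989}{8516394}$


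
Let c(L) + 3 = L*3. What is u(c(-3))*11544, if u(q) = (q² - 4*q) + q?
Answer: 2077920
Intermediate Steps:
c(L) = -3 + 3*L (c(L) = -3 + L*3 = -3 + 3*L)
u(q) = q² - 3*q
u(c(-3))*11544 = ((-3 + 3*(-3))*(-3 + (-3 + 3*(-3))))*11544 = ((-3 - 9)*(-3 + (-3 - 9)))*11544 = -12*(-3 - 12)*11544 = -12*(-15)*11544 = 180*11544 = 2077920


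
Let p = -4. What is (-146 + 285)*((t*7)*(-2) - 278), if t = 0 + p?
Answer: -30858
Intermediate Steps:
t = -4 (t = 0 - 4 = -4)
(-146 + 285)*((t*7)*(-2) - 278) = (-146 + 285)*(-4*7*(-2) - 278) = 139*(-28*(-2) - 278) = 139*(56 - 278) = 139*(-222) = -30858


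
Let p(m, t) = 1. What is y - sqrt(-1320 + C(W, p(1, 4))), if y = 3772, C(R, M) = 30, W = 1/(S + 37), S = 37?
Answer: 3772 - I*sqrt(1290) ≈ 3772.0 - 35.917*I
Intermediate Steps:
W = 1/74 (W = 1/(37 + 37) = 1/74 ≈ 0.013514)
y - sqrt(-1320 + C(W, p(1, 4))) = 3772 - sqrt(-1320 + 30) = 3772 - sqrt(-1290) = 3772 - I*sqrt(1290)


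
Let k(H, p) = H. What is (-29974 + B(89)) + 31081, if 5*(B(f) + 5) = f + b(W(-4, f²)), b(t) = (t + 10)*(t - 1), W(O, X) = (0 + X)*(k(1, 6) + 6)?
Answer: 3074874421/5 ≈ 6.1497e+8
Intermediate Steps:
W(O, X) = 7*X (W(O, X) = (0 + X)*(1 + 6) = X*7 = 7*X)
b(t) = (-1 + t)*(10 + t) (b(t) = (10 + t)*(-1 + t) = (-1 + t)*(10 + t))
B(f) = -7 + f/5 + 49*f⁴/5 + 63*f²/5 (B(f) = -5 + (f + (-10 + (7*f²)² + 9*(7*f²)))/5 = -5 + (f + (-10 + 49*f⁴ + 63*f²))/5 = -5 + (-10 + f + 49*f⁴ + 63*f²)/5 = -5 + (-2 + f/5 + 49*f⁴/5 + 63*f²/5) = -7 + f/5 + 49*f⁴/5 + 63*f²/5)
(-29974 + B(89)) + 31081 = (-29974 + (-7 + (⅕)*89 + (49/5)*89⁴ + (63/5)*89²)) + 31081 = (-29974 + (-7 + 89/5 + (49/5)*62742241 + (63/5)*7921)) + 31081 = (-29974 + (-7 + 89/5 + 3074369809/5 + 499023/5)) + 31081 = (-29974 + 3074868886/5) + 31081 = 3074719016/5 + 31081 = 3074874421/5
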